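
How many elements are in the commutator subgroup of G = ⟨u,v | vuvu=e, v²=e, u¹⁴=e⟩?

G' = [G, G] is generated by all commutators. The generator-pair commutators are: [u, v] = u².
The subgroup they normally generate is {e, u², u⁴, u⁶, u⁸, u¹⁰, u¹²}, of order 7.
Check: |G/G'| = 28/7 = 4 is the order of the abelianisation.

Answer: 7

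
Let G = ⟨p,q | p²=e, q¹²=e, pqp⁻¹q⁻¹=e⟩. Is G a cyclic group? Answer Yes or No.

|G| = 24, but the maximum element order in G is 12 < 24. No single element generates all of G, so G is not cyclic.

Answer: No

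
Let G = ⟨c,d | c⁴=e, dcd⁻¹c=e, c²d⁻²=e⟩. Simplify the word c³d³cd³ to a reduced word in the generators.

Multiply left to right, reducing at each step:
  (c³) · d³ = cd
  (cd) · c = d
  d · d³ = e

Answer: e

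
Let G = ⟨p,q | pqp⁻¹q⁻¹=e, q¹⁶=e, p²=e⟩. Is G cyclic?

|G| = 32, but the maximum element order in G is 16 < 32. No single element generates all of G, so G is not cyclic.

Answer: No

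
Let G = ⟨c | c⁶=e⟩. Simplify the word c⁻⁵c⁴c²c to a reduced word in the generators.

Multiply left to right, reducing at each step:
  c · c⁴ = c⁵
  (c⁵) · c² = c
  c · c = c²

Answer: c²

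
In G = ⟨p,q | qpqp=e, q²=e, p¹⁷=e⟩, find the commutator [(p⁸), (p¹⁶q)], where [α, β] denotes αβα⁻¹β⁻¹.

[(p⁸), (p¹⁶q)] = (p⁸)·(p¹⁶q)·(p⁸)⁻¹·(p¹⁶q)⁻¹.
  (p⁸) · (p¹⁶q) = p⁷q
  (p⁷q) · (p⁹) = p¹⁵q
  (p¹⁵q) · (p¹⁶q) = p¹⁶

Answer: p¹⁶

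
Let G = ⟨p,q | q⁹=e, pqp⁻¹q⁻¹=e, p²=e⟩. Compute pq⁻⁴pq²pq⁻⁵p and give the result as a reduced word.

Multiply left to right, reducing at each step:
  p · q⁻⁴ = pq⁵
  (pq⁵) · p = q⁵
  (q⁵) · q² = q⁷
  (q⁷) · p = pq⁷
  (pq⁷) · q⁻⁵ = pq²
  (pq²) · p = q²

Answer: q²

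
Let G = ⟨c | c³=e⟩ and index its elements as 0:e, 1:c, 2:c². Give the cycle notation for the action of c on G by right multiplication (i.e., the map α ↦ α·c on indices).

(0 1 2)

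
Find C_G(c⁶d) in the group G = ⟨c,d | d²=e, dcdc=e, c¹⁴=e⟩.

⟨c⁶d⟩ ⊆ C_G(c⁶d) since powers of c⁶d commute with c⁶d; so |C_G(c⁶d)| ≥ |⟨c⁶d⟩| = 2.
By orbit–stabilizer, |C_G(c⁶d)| = |G| / |conj. class of c⁶d| = 28 / 7 = 4.
The 4 elements commuting with c⁶d are {e, c⁷, c¹³d, c⁶d}.

Answer: {e, c⁷, c¹³d, c⁶d}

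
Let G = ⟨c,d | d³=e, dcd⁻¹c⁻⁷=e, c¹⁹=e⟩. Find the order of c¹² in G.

Compute successive powers until reaching e:
  (c¹²)¹ = c¹², (c¹²)² = c⁵, (c¹²)³ = c¹⁷, (c¹²)⁴ = c¹⁰, (c¹²)⁵ = c³, (c¹²)⁶ = c¹⁵, (c¹²)⁷ = c⁸, (c¹²)⁸ = c, (c¹²)⁹ = c¹³, (c¹²)¹⁰ = c⁶, (c¹²)¹¹ = c¹⁸, (c¹²)¹² = c¹¹, (c¹²)¹³ = c⁴, (c¹²)¹⁴ = c¹⁶, (c¹²)¹⁵ = c⁹, (c¹²)¹⁶ = c², (c¹²)¹⁷ = c¹⁴, (c¹²)¹⁸ = c⁷, (c¹²)¹⁹ = e.
The smallest positive k with (c¹²)ᵏ = e is 19.

Answer: 19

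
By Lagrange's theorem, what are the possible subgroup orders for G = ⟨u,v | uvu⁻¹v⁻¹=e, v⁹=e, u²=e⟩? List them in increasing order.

|G| = 18 = 2 · 3². By Lagrange's theorem the order of any subgroup divides 18; the divisors of 18 are 1, 2, 3, 6, 9, 18.

Answer: 1, 2, 3, 6, 9, 18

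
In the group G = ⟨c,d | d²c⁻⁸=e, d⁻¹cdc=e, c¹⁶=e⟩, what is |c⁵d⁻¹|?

Compute successive powers until reaching e:
  (c⁵d⁻¹)¹ = c⁵d⁻¹, (c⁵d⁻¹)² = c⁸, (c⁵d⁻¹)³ = c⁵d, (c⁵d⁻¹)⁴ = e.
The smallest positive k with (c⁵d⁻¹)ᵏ = e is 4.

Answer: 4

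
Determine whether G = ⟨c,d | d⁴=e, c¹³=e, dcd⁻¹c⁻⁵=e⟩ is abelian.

c·d = cd but d·c = c⁵d, so c·d ≠ d·c and G is not abelian.

Answer: No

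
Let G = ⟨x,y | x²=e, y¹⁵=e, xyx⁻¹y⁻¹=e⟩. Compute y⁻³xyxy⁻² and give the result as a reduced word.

Multiply left to right, reducing at each step:
  (y¹²) · x = xy¹²
  (xy¹²) · y = xy¹³
  (xy¹³) · x = y¹³
  (y¹³) · y⁻² = y¹¹

Answer: y¹¹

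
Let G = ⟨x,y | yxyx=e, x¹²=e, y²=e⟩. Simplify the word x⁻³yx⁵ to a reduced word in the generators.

Multiply left to right, reducing at each step:
  (x⁹) · y = x⁹y
  (x⁹y) · x⁵ = x⁴y

Answer: x⁴y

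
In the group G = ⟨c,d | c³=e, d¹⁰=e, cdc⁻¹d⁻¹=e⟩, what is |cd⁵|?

Compute successive powers until reaching e:
  (cd⁵)¹ = cd⁵, (cd⁵)² = c², (cd⁵)³ = d⁵, (cd⁵)⁴ = c, (cd⁵)⁵ = c²d⁵, (cd⁵)⁶ = e.
The smallest positive k with (cd⁵)ᵏ = e is 6.

Answer: 6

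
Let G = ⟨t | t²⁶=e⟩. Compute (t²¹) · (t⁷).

Compute (t²¹) · (t⁷) by multiplying left to right and reducing via the relations at each step:
  (t²¹) · t⁷ = t²

Answer: t²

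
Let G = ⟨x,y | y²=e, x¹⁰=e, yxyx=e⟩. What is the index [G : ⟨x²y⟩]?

First find ord(x²y) by computing successive powers:
  (x²y)¹ = x²y, (x²y)² = e.
So |⟨x²y⟩| = ord(x²y) = 2. With |G| = 20, by Lagrange [G : ⟨x²y⟩] = 20/2 = 10.

Answer: 10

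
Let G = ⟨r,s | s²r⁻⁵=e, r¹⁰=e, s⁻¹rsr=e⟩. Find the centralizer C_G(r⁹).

⟨r⁹⟩ ⊆ C_G(r⁹) since powers of r⁹ commute with r⁹; so |C_G(r⁹)| ≥ |⟨r⁹⟩| = 10.
By orbit–stabilizer, |C_G(r⁹)| = |G| / |conj. class of r⁹| = 20 / 2 = 10.
The 10 elements commuting with r⁹ are {e, r, r², r³, r⁴, r⁵, r⁶, r⁷, r⁸, r⁹}.

Answer: {e, r, r², r³, r⁴, r⁵, r⁶, r⁷, r⁸, r⁹}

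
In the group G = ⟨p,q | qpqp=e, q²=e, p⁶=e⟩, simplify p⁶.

Compute successive powers of p, reducing at each step:
  p²: p · p = p²
  p³: (p²) · p = p³
  p⁴: (p³) · p = p⁴
  p⁵: (p⁴) · p = p⁵
  p⁶: (p⁵) · p = e

Answer: e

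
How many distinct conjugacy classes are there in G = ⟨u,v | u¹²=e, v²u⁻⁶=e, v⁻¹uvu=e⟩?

The conjugacy classes (representative and size) are:
  [e] (size 1), [u¹¹] (size 2), [u²] (size 2), [u⁹] (size 2), [u⁴] (size 2), [u⁵] (size 2), [u⁶] (size 1), [u²v] (size 6), [uv] (size 6).
Class equation: 1 + 2 + 2 + 2 + 2 + 2 + 1 + 6 + 6 = 24 = |G|. So G has 9 conjugacy classes.

Answer: 9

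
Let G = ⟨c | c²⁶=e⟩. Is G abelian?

G has a single generator, so G is cyclic and hence abelian.

Answer: Yes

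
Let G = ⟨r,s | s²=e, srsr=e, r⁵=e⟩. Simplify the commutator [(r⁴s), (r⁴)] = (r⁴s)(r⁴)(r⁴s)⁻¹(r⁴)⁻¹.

[(r⁴s), (r⁴)] = (r⁴s)·(r⁴)·(r⁴s)⁻¹·(r⁴)⁻¹.
  (r⁴s) · (r⁴) = s
  s · (r⁴s) = r
  r · r = r²

Answer: r²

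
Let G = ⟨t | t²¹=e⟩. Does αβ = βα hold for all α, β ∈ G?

G has a single generator, so G is cyclic and hence abelian.

Answer: Yes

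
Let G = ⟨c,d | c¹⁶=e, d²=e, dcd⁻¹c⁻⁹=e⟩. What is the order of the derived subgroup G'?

G' = [G, G] is generated by all commutators. The generator-pair commutators are: [c, d] = c⁸.
The subgroup they normally generate is {e, c⁸}, of order 2.
Check: |G/G'| = 32/2 = 16 is the order of the abelianisation.

Answer: 2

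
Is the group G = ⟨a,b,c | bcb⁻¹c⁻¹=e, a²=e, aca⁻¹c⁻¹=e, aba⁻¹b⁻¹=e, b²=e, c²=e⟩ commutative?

Each pair of generators commutes: a·b = ab = b·a; a·c = ac = c·a; b·c = bc = c·b. Since the generators pairwise commute, every element of G commutes with every other, so G is abelian.

Answer: Yes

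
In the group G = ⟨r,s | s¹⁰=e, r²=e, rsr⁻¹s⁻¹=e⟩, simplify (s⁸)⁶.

Compute successive powers of (s⁸), reducing at each step:
  (s⁸)²: (s⁸) · s⁸ = s⁶
  (s⁸)³: (s⁶) · s⁸ = s⁴
  (s⁸)⁴: (s⁴) · s⁸ = s²
  (s⁸)⁵: (s²) · s⁸ = e
  (s⁸)⁶: e · s⁸ = s⁸

Answer: s⁸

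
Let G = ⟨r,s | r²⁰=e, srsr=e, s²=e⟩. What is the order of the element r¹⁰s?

Compute successive powers until reaching e:
  (r¹⁰s)¹ = r¹⁰s, (r¹⁰s)² = e.
The smallest positive k with (r¹⁰s)ᵏ = e is 2.

Answer: 2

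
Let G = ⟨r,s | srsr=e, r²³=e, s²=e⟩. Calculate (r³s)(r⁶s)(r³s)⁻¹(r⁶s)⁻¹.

[(r³s), (r⁶s)] = (r³s)·(r⁶s)·(r³s)⁻¹·(r⁶s)⁻¹.
  (r³s) · (r⁶s) = r²⁰
  (r²⁰) · (r³s) = s
  s · (r⁶s) = r¹⁷

Answer: r¹⁷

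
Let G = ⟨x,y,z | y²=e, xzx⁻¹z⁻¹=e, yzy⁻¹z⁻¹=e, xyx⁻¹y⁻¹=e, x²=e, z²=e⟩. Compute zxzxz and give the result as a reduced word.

Multiply left to right, reducing at each step:
  z · x = xz
  (xz) · z = x
  x · x = e
  e · z = z

Answer: z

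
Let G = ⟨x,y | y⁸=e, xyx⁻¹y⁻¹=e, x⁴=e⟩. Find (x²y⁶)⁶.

Compute successive powers of (x²y⁶), reducing at each step:
  (x²y⁶)²: (x²y⁶) · x² = y⁶;   (y⁶) · y⁶ = y⁴
  (x²y⁶)³: (y⁴) · x² = x²y⁴;   (x²y⁴) · y⁶ = x²y²
  (x²y⁶)⁴: (x²y²) · x² = y²;   (y²) · y⁶ = e
  (x²y⁶)⁵: e · x² = x²;   (x²) · y⁶ = x²y⁶
  (x²y⁶)⁶: (x²y⁶) · x² = y⁶;   (y⁶) · y⁶ = y⁴

Answer: y⁴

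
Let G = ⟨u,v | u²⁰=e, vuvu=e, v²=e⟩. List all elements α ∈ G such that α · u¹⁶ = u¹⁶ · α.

⟨u¹⁶⟩ ⊆ C_G(u¹⁶) since powers of u¹⁶ commute with u¹⁶; so |C_G(u¹⁶)| ≥ |⟨u¹⁶⟩| = 5.
By orbit–stabilizer, |C_G(u¹⁶)| = |G| / |conj. class of u¹⁶| = 40 / 2 = 20.
The 20 elements commuting with u¹⁶ are {e, u, u², u³, u⁴, u⁵, u⁶, u⁷, u⁸, u⁹, u¹⁰, u¹¹, u¹², u¹³, u¹⁴, u¹⁵, u¹⁶, u¹⁷, u¹⁸, u¹⁹}.

Answer: {e, u, u², u³, u⁴, u⁵, u⁶, u⁷, u⁸, u⁹, u¹⁰, u¹¹, u¹², u¹³, u¹⁴, u¹⁵, u¹⁶, u¹⁷, u¹⁸, u¹⁹}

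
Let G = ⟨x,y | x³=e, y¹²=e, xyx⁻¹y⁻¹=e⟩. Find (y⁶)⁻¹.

The order of (y⁶) is 2 (smallest k with (y⁶)ᵏ = e), so (y⁶)⁻¹ = (y⁶)¹ = y⁶.
Check: (y⁶) · (y⁶) → (y⁶) · y⁶ = e, giving e as required.

Answer: y⁶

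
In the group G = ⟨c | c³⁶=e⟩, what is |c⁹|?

Compute successive powers until reaching e:
  (c⁹)¹ = c⁹, (c⁹)² = c¹⁸, (c⁹)³ = c²⁷, (c⁹)⁴ = e.
The smallest positive k with (c⁹)ᵏ = e is 4.

Answer: 4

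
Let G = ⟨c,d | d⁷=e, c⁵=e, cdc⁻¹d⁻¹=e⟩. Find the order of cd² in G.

Compute successive powers until reaching e:
  (cd²)¹ = cd², (cd²)² = c²d⁴, (cd²)³ = c³d⁶, (cd²)⁴ = c⁴d, (cd²)⁵ = d³, (cd²)⁶ = cd⁵, (cd²)⁷ = c², (cd²)⁸ = c³d², (cd²)⁹ = c⁴d⁴, (cd²)¹⁰ = d⁶, (cd²)¹¹ = cd, (cd²)¹² = c²d³, (cd²)¹³ = c³d⁵, (cd²)¹⁴ = c⁴, (cd²)¹⁵ = d², (cd²)¹⁶ = cd⁴, (cd²)¹⁷ = c²d⁶, (cd²)¹⁸ = c³d, (cd²)¹⁹ = c⁴d³, (cd²)²⁰ = d⁵, (cd²)²¹ = c, (cd²)²² = c²d², (cd²)²³ = c³d⁴, (cd²)²⁴ = c⁴d⁶, (cd²)²⁵ = d, (cd²)²⁶ = cd³, (cd²)²⁷ = c²d⁵, (cd²)²⁸ = c³, (cd²)²⁹ = c⁴d², (cd²)³⁰ = d⁴, (cd²)³¹ = cd⁶, (cd²)³² = c²d, (cd²)³³ = c³d³, (cd²)³⁴ = c⁴d⁵, (cd²)³⁵ = e.
The smallest positive k with (cd²)ᵏ = e is 35.

Answer: 35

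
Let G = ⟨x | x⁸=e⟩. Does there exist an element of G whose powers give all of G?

|G| = 8. The element x has order 8 (its powers give 8 distinct elements), so ⟨x⟩ = G and G is cyclic.

Answer: Yes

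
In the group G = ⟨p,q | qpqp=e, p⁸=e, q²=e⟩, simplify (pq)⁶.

Compute successive powers of (pq), reducing at each step:
  (pq)²: (pq) · p = q;   q · q = e
  (pq)³: e · p = p;   p · q = pq
  (pq)⁴: (pq) · p = q;   q · q = e
  (pq)⁵: e · p = p;   p · q = pq
  (pq)⁶: (pq) · p = q;   q · q = e

Answer: e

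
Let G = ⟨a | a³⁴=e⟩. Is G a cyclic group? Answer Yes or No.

|G| = 34. The element a has order 34 (its powers give 34 distinct elements), so ⟨a⟩ = G and G is cyclic.

Answer: Yes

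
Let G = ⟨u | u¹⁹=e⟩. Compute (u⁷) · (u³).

Compute (u⁷) · (u³) by multiplying left to right and reducing via the relations at each step:
  (u⁷) · u³ = u¹⁰

Answer: u¹⁰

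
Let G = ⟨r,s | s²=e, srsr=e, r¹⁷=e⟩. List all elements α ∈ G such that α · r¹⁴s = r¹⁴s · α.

⟨r¹⁴s⟩ ⊆ C_G(r¹⁴s) since powers of r¹⁴s commute with r¹⁴s; so |C_G(r¹⁴s)| ≥ |⟨r¹⁴s⟩| = 2.
By orbit–stabilizer, |C_G(r¹⁴s)| = |G| / |conj. class of r¹⁴s| = 34 / 17 = 2.
The 2 elements commuting with r¹⁴s are {e, r¹⁴s}.

Answer: {e, r¹⁴s}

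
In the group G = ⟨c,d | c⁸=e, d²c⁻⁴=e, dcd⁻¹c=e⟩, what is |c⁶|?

Compute successive powers until reaching e:
  (c⁶)¹ = c⁶, (c⁶)² = c⁴, (c⁶)³ = c², (c⁶)⁴ = e.
The smallest positive k with (c⁶)ᵏ = e is 4.

Answer: 4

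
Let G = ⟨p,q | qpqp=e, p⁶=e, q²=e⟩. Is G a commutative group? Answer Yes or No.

p·q = pq but q·p = p⁵q, so p·q ≠ q·p and G is not abelian.

Answer: No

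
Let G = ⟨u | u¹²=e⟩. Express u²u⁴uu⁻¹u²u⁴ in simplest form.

Multiply left to right, reducing at each step:
  (u²) · u⁴ = u⁶
  (u⁶) · u = u⁷
  (u⁷) · u⁻¹ = u⁶
  (u⁶) · u² = u⁸
  (u⁸) · u⁴ = e

Answer: e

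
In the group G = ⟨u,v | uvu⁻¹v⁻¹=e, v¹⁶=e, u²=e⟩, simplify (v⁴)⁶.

Compute successive powers of (v⁴), reducing at each step:
  (v⁴)²: (v⁴) · v⁴ = v⁸
  (v⁴)³: (v⁸) · v⁴ = v¹²
  (v⁴)⁴: (v¹²) · v⁴ = e
  (v⁴)⁵: e · v⁴ = v⁴
  (v⁴)⁶: (v⁴) · v⁴ = v⁸

Answer: v⁸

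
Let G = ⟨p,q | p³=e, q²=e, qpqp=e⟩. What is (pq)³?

Compute successive powers of (pq), reducing at each step:
  (pq)²: (pq) · p = q;   q · q = e
  (pq)³: e · p = p;   p · q = pq

Answer: pq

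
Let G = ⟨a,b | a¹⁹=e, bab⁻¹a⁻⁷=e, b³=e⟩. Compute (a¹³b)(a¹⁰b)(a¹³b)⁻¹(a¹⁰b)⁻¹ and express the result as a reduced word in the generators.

[(a¹³b), (a¹⁰b)] = (a¹³b)·(a¹⁰b)·(a¹³b)⁻¹·(a¹⁰b)⁻¹.
  (a¹³b) · (a¹⁰b) = a⁷b²
  (a⁷b²) · (a⁹b²) = a¹¹b
  (a¹¹b) · (a⁴b²) = a

Answer: a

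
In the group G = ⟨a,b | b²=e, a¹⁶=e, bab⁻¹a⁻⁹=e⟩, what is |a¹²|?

Compute successive powers until reaching e:
  (a¹²)¹ = a¹², (a¹²)² = a⁸, (a¹²)³ = a⁴, (a¹²)⁴ = e.
The smallest positive k with (a¹²)ᵏ = e is 4.

Answer: 4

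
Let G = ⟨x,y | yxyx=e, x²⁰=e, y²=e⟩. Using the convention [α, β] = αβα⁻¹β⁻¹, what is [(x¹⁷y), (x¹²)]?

[(x¹⁷y), (x¹²)] = (x¹⁷y)·(x¹²)·(x¹⁷y)⁻¹·(x¹²)⁻¹.
  (x¹⁷y) · (x¹²) = x⁵y
  (x⁵y) · (x¹⁷y) = x⁸
  (x⁸) · (x⁸) = x¹⁶

Answer: x¹⁶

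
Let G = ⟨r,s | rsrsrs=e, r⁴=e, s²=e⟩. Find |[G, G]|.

G' = [G, G] is generated by all commutators. The generator-pair commutators are: [r, s] = r²sr.
The subgroup they normally generate is {e, r², rs, sr³, r²sr, r³s, r²sr³, sr, rsr², sr²s, r²sr²s, r³sr²}, of order 12.
Check: |G/G'| = 24/12 = 2 is the order of the abelianisation.

Answer: 12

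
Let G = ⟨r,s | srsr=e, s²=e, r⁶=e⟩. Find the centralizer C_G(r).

⟨r⟩ ⊆ C_G(r) since powers of r commute with r; so |C_G(r)| ≥ |⟨r⟩| = 6.
By orbit–stabilizer, |C_G(r)| = |G| / |conj. class of r| = 12 / 2 = 6.
The 6 elements commuting with r are {e, r, r², r³, r⁴, r⁵}.

Answer: {e, r, r², r³, r⁴, r⁵}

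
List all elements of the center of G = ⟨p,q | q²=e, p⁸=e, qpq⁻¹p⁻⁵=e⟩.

An element z ∈ Z(G) iff z commutes with every generator.
For example p² is central: (p²)·p = p³ = p·(p²); (p²)·q = p²q = q·(p²).
Whereas p ∉ Z(G) since p·q = pq ≠ p⁵q = q·p.
Checking each of the 16 elements this way gives Z(G) = {e, p², p⁴, p⁶}, of order 4.

Answer: {e, p², p⁴, p⁶}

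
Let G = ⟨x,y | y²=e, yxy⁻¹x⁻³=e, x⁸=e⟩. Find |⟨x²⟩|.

|⟨x²⟩| equals the order of x². Compute successive powers until reaching e:
  (x²)¹ = x², (x²)² = x⁴, (x²)³ = x⁶, (x²)⁴ = e.
The smallest positive k with (x²)ᵏ = e is 4, so |⟨x²⟩| = 4.

Answer: 4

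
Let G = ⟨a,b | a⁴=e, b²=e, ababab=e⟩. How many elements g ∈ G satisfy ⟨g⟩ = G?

⟨g⟩ = G would require ord(g) = |G| = 24, but the maximum element order in G is 4 < 24. So G is not cyclic and no single element generates it: the count is 0.

Answer: 0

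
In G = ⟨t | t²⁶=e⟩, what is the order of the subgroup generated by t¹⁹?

|⟨t¹⁹⟩| equals the order of t¹⁹. Compute successive powers until reaching e:
  (t¹⁹)¹ = t¹⁹, (t¹⁹)² = t¹², (t¹⁹)³ = t⁵, (t¹⁹)⁴ = t²⁴, (t¹⁹)⁵ = t¹⁷, (t¹⁹)⁶ = t¹⁰, (t¹⁹)⁷ = t³, (t¹⁹)⁸ = t²², (t¹⁹)⁹ = t¹⁵, (t¹⁹)¹⁰ = t⁸, (t¹⁹)¹¹ = t, (t¹⁹)¹² = t²⁰, (t¹⁹)¹³ = t¹³, (t¹⁹)¹⁴ = t⁶, (t¹⁹)¹⁵ = t²⁵, (t¹⁹)¹⁶ = t¹⁸, (t¹⁹)¹⁷ = t¹¹, (t¹⁹)¹⁸ = t⁴, (t¹⁹)¹⁹ = t²³, (t¹⁹)²⁰ = t¹⁶, (t¹⁹)²¹ = t⁹, (t¹⁹)²² = t², (t¹⁹)²³ = t²¹, (t¹⁹)²⁴ = t¹⁴, (t¹⁹)²⁵ = t⁷, (t¹⁹)²⁶ = e.
The smallest positive k with (t¹⁹)ᵏ = e is 26, so |⟨t¹⁹⟩| = 26.

Answer: 26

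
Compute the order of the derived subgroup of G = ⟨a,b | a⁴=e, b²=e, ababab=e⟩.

G' = [G, G] is generated by all commutators. The generator-pair commutators are: [a, b] = a²ba.
The subgroup they normally generate is {e, a², ab, ba³, a²ba, a³b, a²ba³, ba, aba², ba²b, a²ba²b, a³ba²}, of order 12.
Check: |G/G'| = 24/12 = 2 is the order of the abelianisation.

Answer: 12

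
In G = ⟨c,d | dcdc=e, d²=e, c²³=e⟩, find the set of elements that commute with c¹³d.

⟨c¹³d⟩ ⊆ C_G(c¹³d) since powers of c¹³d commute with c¹³d; so |C_G(c¹³d)| ≥ |⟨c¹³d⟩| = 2.
By orbit–stabilizer, |C_G(c¹³d)| = |G| / |conj. class of c¹³d| = 46 / 23 = 2.
The 2 elements commuting with c¹³d are {e, c¹³d}.

Answer: {e, c¹³d}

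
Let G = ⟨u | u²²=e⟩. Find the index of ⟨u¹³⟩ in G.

First find ord(u¹³) by computing successive powers:
  (u¹³)¹ = u¹³, (u¹³)² = u⁴, (u¹³)³ = u¹⁷, (u¹³)⁴ = u⁸, (u¹³)⁵ = u²¹, (u¹³)⁶ = u¹², (u¹³)⁷ = u³, (u¹³)⁸ = u¹⁶, (u¹³)⁹ = u⁷, (u¹³)¹⁰ = u²⁰, (u¹³)¹¹ = u¹¹, (u¹³)¹² = u², (u¹³)¹³ = u¹⁵, (u¹³)¹⁴ = u⁶, (u¹³)¹⁵ = u¹⁹, (u¹³)¹⁶ = u¹⁰, (u¹³)¹⁷ = u, (u¹³)¹⁸ = u¹⁴, (u¹³)¹⁹ = u⁵, (u¹³)²⁰ = u¹⁸, (u¹³)²¹ = u⁹, (u¹³)²² = e.
So |⟨u¹³⟩| = ord(u¹³) = 22. With |G| = 22, by Lagrange [G : ⟨u¹³⟩] = 22/22 = 1.

Answer: 1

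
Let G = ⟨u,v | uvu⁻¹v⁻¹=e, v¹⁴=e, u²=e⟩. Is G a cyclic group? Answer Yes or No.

|G| = 28, but the maximum element order in G is 14 < 28. No single element generates all of G, so G is not cyclic.

Answer: No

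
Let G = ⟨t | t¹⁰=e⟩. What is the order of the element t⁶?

Compute successive powers until reaching e:
  (t⁶)¹ = t⁶, (t⁶)² = t², (t⁶)³ = t⁸, (t⁶)⁴ = t⁴, (t⁶)⁵ = e.
The smallest positive k with (t⁶)ᵏ = e is 5.

Answer: 5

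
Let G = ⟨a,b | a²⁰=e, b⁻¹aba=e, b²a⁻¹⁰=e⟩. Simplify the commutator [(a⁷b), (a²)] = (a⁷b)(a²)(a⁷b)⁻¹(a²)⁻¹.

[(a⁷b), (a²)] = (a⁷b)·(a²)·(a⁷b)⁻¹·(a²)⁻¹.
  (a⁷b) · (a²) = a⁵b
  (a⁵b) · (a⁷b⁻¹) = a¹⁸
  (a¹⁸) · (a¹⁸) = a¹⁶

Answer: a¹⁶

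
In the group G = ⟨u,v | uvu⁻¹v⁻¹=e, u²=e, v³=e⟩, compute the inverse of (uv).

The order of (uv) is 6 (smallest k with (uv)ᵏ = e), so (uv)⁻¹ = (uv)⁵ = uv².
Check: (uv) · (uv²) → (uv) · u = v;   v · v² = e, giving e as required.

Answer: uv²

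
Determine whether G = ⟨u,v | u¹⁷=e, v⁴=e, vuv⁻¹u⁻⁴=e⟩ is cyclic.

Every cyclic group is abelian. But u·v = uv while v·u = u⁴v, so u·v ≠ v·u and G is not abelian. Hence G is not cyclic.

Answer: No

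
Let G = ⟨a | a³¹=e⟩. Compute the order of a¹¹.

Compute successive powers until reaching e:
  (a¹¹)¹ = a¹¹, (a¹¹)² = a²², (a¹¹)³ = a², (a¹¹)⁴ = a¹³, (a¹¹)⁵ = a²⁴, (a¹¹)⁶ = a⁴, (a¹¹)⁷ = a¹⁵, (a¹¹)⁸ = a²⁶, (a¹¹)⁹ = a⁶, (a¹¹)¹⁰ = a¹⁷, (a¹¹)¹¹ = a²⁸, (a¹¹)¹² = a⁸, (a¹¹)¹³ = a¹⁹, (a¹¹)¹⁴ = a³⁰, (a¹¹)¹⁵ = a¹⁰, (a¹¹)¹⁶ = a²¹, (a¹¹)¹⁷ = a, (a¹¹)¹⁸ = a¹², (a¹¹)¹⁹ = a²³, (a¹¹)²⁰ = a³, (a¹¹)²¹ = a¹⁴, (a¹¹)²² = a²⁵, (a¹¹)²³ = a⁵, (a¹¹)²⁴ = a¹⁶, (a¹¹)²⁵ = a²⁷, (a¹¹)²⁶ = a⁷, (a¹¹)²⁷ = a¹⁸, (a¹¹)²⁸ = a²⁹, (a¹¹)²⁹ = a⁹, (a¹¹)³⁰ = a²⁰, (a¹¹)³¹ = e.
The smallest positive k with (a¹¹)ᵏ = e is 31.

Answer: 31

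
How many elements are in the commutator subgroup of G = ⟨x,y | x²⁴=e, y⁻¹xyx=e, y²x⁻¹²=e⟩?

G' = [G, G] is generated by all commutators. The generator-pair commutators are: [x, y] = x².
The subgroup they normally generate is {e, x², x⁴, x⁶, x⁸, x¹⁰, x¹², x¹⁴, x¹⁶, x¹⁸, x²⁰, x²²}, of order 12.
Check: |G/G'| = 48/12 = 4 is the order of the abelianisation.

Answer: 12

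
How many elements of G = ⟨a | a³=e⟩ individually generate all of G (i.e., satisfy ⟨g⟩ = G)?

G is cyclic of order 3. An element generates G iff its order is 3, and a cyclic group of order 3 has exactly φ(3) = 2 such elements.

Answer: 2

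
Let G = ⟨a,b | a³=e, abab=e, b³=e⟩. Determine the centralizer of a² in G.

⟨a²⟩ ⊆ C_G(a²) since powers of a² commute with a²; so |C_G(a²)| ≥ |⟨a²⟩| = 3.
By orbit–stabilizer, |C_G(a²)| = |G| / |conj. class of a²| = 12 / 4 = 3.
The 3 elements commuting with a² are {e, a, a²}.

Answer: {e, a, a²}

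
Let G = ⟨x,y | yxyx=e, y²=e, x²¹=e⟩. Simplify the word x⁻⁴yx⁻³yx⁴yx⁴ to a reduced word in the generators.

Multiply left to right, reducing at each step:
  (x¹⁷) · y = x¹⁷y
  (x¹⁷y) · x⁻³ = x²⁰y
  (x²⁰y) · y = x²⁰
  (x²⁰) · x⁴ = x³
  (x³) · y = x³y
  (x³y) · x⁴ = x²⁰y

Answer: x²⁰y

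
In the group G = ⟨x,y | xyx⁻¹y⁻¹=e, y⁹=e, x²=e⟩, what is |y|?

Compute successive powers until reaching e:
  y¹ = y, y² = y², y³ = y³, y⁴ = y⁴, y⁵ = y⁵, y⁶ = y⁶, y⁷ = y⁷, y⁸ = y⁸, y⁹ = e.
The smallest positive k with yᵏ = e is 9.

Answer: 9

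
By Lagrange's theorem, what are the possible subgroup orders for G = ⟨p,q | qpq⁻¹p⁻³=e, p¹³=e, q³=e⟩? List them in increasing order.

|G| = 39 = 3 · 13. By Lagrange's theorem the order of any subgroup divides 39; the divisors of 39 are 1, 3, 13, 39.

Answer: 1, 3, 13, 39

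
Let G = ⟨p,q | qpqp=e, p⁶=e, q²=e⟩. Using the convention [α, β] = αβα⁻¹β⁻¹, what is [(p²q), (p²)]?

[(p²q), (p²)] = (p²q)·(p²)·(p²q)⁻¹·(p²)⁻¹.
  (p²q) · (p²) = q
  q · (p²q) = p⁴
  (p⁴) · (p⁴) = p²

Answer: p²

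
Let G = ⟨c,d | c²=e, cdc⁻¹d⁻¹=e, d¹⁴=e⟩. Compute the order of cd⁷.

Compute successive powers until reaching e:
  (cd⁷)¹ = cd⁷, (cd⁷)² = e.
The smallest positive k with (cd⁷)ᵏ = e is 2.

Answer: 2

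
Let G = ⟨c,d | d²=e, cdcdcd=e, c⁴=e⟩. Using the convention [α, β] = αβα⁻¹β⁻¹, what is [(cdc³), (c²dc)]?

[(cdc³), (c²dc)] = (cdc³)·(c²dc)·(cdc³)⁻¹·(c²dc)⁻¹.
  (cdc³) · (c²dc) = d
  d · (cdc³) = c³dc²
  (c³dc²) · (c³dc²) = c²dc

Answer: c²dc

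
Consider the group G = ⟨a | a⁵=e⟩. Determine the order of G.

G is generated by a single element, so G is cyclic. The relator gives a⁵ = e and no smaller power is forced to be e, so the 5 powers {a, e, a², a³, a⁴} are distinct. Hence |G| = 5.

Answer: 5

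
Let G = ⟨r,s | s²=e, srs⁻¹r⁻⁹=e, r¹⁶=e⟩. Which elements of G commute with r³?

⟨r³⟩ ⊆ C_G(r³) since powers of r³ commute with r³; so |C_G(r³)| ≥ |⟨r³⟩| = 16.
By orbit–stabilizer, |C_G(r³)| = |G| / |conj. class of r³| = 32 / 2 = 16.
The 16 elements commuting with r³ are {e, r, r², r³, r⁴, r⁵, r⁶, r⁷, r⁸, r⁹, r¹⁰, r¹¹, r¹², r¹³, r¹⁴, r¹⁵}.

Answer: {e, r, r², r³, r⁴, r⁵, r⁶, r⁷, r⁸, r⁹, r¹⁰, r¹¹, r¹², r¹³, r¹⁴, r¹⁵}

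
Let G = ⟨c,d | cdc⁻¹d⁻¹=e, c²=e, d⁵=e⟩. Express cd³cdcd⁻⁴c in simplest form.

Multiply left to right, reducing at each step:
  c · d³ = cd³
  (cd³) · c = d³
  (d³) · d = d⁴
  (d⁴) · c = cd⁴
  (cd⁴) · d⁻⁴ = c
  c · c = e

Answer: e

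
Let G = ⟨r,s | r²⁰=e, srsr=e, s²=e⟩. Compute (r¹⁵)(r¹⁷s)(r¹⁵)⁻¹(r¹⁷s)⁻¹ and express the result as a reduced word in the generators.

[(r¹⁵), (r¹⁷s)] = (r¹⁵)·(r¹⁷s)·(r¹⁵)⁻¹·(r¹⁷s)⁻¹.
  (r¹⁵) · (r¹⁷s) = r¹²s
  (r¹²s) · (r⁵) = r⁷s
  (r⁷s) · (r¹⁷s) = r¹⁰

Answer: r¹⁰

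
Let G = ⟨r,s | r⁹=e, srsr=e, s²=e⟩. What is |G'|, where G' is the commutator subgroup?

G' = [G, G] is generated by all commutators. The generator-pair commutators are: [r, s] = r².
The subgroup they normally generate is {e, r, r², r³, r⁴, r⁵, r⁶, r⁷, r⁸}, of order 9.
Check: |G/G'| = 18/9 = 2 is the order of the abelianisation.

Answer: 9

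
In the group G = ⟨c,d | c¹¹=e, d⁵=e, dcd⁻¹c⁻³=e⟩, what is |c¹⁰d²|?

Compute successive powers until reaching e:
  (c¹⁰d²)¹ = c¹⁰d², (c¹⁰d²)² = cd⁴, (c¹⁰d²)³ = c⁸d, (c¹⁰d²)⁴ = c⁵d³, (c¹⁰d²)⁵ = e.
The smallest positive k with (c¹⁰d²)ᵏ = e is 5.

Answer: 5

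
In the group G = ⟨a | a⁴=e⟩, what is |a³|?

Compute successive powers until reaching e:
  (a³)¹ = a³, (a³)² = a², (a³)³ = a, (a³)⁴ = e.
The smallest positive k with (a³)ᵏ = e is 4.

Answer: 4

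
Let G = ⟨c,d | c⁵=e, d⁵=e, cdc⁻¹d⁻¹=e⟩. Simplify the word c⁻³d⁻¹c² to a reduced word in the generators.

Multiply left to right, reducing at each step:
  (c²) · d⁻¹ = c²d⁴
  (c²d⁴) · c² = c⁴d⁴

Answer: c⁴d⁴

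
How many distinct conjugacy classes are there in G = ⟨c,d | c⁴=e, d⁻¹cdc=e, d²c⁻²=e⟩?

The conjugacy classes (representative and size) are:
  [e] (size 1), [c³] (size 2), [c²] (size 1), [d⁻¹] (size 2), [cd⁻¹] (size 2).
Class equation: 1 + 2 + 1 + 2 + 2 = 8 = |G|. So G has 5 conjugacy classes.

Answer: 5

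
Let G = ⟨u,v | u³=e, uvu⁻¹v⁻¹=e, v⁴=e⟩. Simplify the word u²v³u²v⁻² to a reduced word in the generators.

Multiply left to right, reducing at each step:
  (u²) · v³ = u²v³
  (u²v³) · u² = uv³
  (uv³) · v⁻² = uv

Answer: uv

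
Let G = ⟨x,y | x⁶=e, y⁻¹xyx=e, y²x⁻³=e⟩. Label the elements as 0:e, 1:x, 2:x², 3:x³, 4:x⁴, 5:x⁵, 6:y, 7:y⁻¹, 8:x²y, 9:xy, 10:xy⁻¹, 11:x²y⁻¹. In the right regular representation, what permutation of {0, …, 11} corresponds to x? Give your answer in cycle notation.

(0 1 2 3 4 5)(6 11 10 7 8 9)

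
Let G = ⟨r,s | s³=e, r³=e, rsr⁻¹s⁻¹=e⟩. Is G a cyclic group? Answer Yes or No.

|G| = 9, but the maximum element order in G is 3 < 9. No single element generates all of G, so G is not cyclic.

Answer: No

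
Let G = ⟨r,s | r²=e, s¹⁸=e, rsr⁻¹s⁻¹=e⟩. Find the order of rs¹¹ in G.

Compute successive powers until reaching e:
  (rs¹¹)¹ = rs¹¹, (rs¹¹)² = s⁴, (rs¹¹)³ = rs¹⁵, (rs¹¹)⁴ = s⁸, (rs¹¹)⁵ = rs, (rs¹¹)⁶ = s¹², (rs¹¹)⁷ = rs⁵, (rs¹¹)⁸ = s¹⁶, (rs¹¹)⁹ = rs⁹, (rs¹¹)¹⁰ = s², (rs¹¹)¹¹ = rs¹³, (rs¹¹)¹² = s⁶, (rs¹¹)¹³ = rs¹⁷, (rs¹¹)¹⁴ = s¹⁰, (rs¹¹)¹⁵ = rs³, (rs¹¹)¹⁶ = s¹⁴, (rs¹¹)¹⁷ = rs⁷, (rs¹¹)¹⁸ = e.
The smallest positive k with (rs¹¹)ᵏ = e is 18.

Answer: 18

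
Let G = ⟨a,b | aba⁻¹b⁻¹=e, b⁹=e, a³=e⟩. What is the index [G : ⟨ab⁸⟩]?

First find ord(ab⁸) by computing successive powers:
  (ab⁸)¹ = ab⁸, (ab⁸)² = a²b⁷, (ab⁸)³ = b⁶, (ab⁸)⁴ = ab⁵, (ab⁸)⁵ = a²b⁴, (ab⁸)⁶ = b³, (ab⁸)⁷ = ab², (ab⁸)⁸ = a²b, (ab⁸)⁹ = e.
So |⟨ab⁸⟩| = ord(ab⁸) = 9. With |G| = 27, by Lagrange [G : ⟨ab⁸⟩] = 27/9 = 3.

Answer: 3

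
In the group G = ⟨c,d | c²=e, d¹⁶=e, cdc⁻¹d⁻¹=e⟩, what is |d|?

Compute successive powers until reaching e:
  d¹ = d, d² = d², d³ = d³, d⁴ = d⁴, d⁵ = d⁵, d⁶ = d⁶, d⁷ = d⁷, d⁸ = d⁸, d⁹ = d⁹, d¹⁰ = d¹⁰, d¹¹ = d¹¹, d¹² = d¹², d¹³ = d¹³, d¹⁴ = d¹⁴, d¹⁵ = d¹⁵, d¹⁶ = e.
The smallest positive k with dᵏ = e is 16.

Answer: 16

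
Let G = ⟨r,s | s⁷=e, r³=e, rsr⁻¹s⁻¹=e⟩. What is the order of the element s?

Compute successive powers until reaching e:
  s¹ = s, s² = s², s³ = s³, s⁴ = s⁴, s⁵ = s⁵, s⁶ = s⁶, s⁷ = e.
The smallest positive k with sᵏ = e is 7.

Answer: 7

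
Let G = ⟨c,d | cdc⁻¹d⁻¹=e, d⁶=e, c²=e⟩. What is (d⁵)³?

Compute successive powers of (d⁵), reducing at each step:
  (d⁵)²: (d⁵) · d⁵ = d⁴
  (d⁵)³: (d⁴) · d⁵ = d³

Answer: d³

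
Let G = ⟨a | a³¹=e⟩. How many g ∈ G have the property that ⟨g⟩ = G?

G is cyclic of order 31. An element generates G iff its order is 31, and a cyclic group of order 31 has exactly φ(31) = 30 such elements.

Answer: 30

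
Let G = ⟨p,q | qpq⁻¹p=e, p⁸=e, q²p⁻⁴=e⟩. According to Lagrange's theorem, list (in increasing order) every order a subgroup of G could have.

|G| = 16 = 2⁴. By Lagrange's theorem the order of any subgroup divides 16; the divisors of 16 are 1, 2, 4, 8, 16.

Answer: 1, 2, 4, 8, 16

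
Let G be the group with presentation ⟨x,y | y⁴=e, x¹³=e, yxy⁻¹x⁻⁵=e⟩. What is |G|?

Enumerate words in the generators, reducing via the relations: the distinct elements are
  {e, x, y, xy, x², x³, x⁴, x⁵, x⁶, x⁷, x⁸, x⁹, y², y³, xy², xy³, x²y, x³y, x¹², x¹¹, x¹⁰, x⁴y, x⁵y, x⁶y, x⁷y, x⁸y, x⁹y, x²y², x²y³, x³y², x³y³, x¹²y, x¹¹y, x¹⁰y, x⁴y², x⁴y³, x⁵y², x⁵y³, x⁶y², x⁶y³, x⁷y², x⁷y³, x⁸y², x⁸y³, x⁹y², x⁹y³, x¹²y², x¹²y³, x¹¹y², x¹¹y³, x¹⁰y², x¹⁰y³}.
No further products give new elements, so |G| = 52.

Answer: 52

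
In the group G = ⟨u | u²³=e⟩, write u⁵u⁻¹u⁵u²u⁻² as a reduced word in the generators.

Multiply left to right, reducing at each step:
  (u⁵) · u⁻¹ = u⁴
  (u⁴) · u⁵ = u⁹
  (u⁹) · u² = u¹¹
  (u¹¹) · u⁻² = u⁹

Answer: u⁹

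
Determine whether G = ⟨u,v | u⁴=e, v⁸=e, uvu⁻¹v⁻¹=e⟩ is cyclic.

|G| = 32, but the maximum element order in G is 8 < 32. No single element generates all of G, so G is not cyclic.

Answer: No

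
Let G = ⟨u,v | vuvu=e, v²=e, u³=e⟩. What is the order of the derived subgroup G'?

G' = [G, G] is generated by all commutators. The generator-pair commutators are: [u, v] = u².
The subgroup they normally generate is {e, u, u²}, of order 3.
Check: |G/G'| = 6/3 = 2 is the order of the abelianisation.

Answer: 3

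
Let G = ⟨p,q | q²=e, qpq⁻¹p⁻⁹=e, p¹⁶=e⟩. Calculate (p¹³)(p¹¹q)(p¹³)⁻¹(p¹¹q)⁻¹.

[(p¹³), (p¹¹q)] = (p¹³)·(p¹¹q)·(p¹³)⁻¹·(p¹¹q)⁻¹.
  (p¹³) · (p¹¹q) = p⁸q
  (p⁸q) · (p³) = p³q
  (p³q) · (p¹³q) = p⁸

Answer: p⁸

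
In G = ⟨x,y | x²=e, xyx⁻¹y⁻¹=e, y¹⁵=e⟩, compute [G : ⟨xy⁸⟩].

First find ord(xy⁸) by computing successive powers:
  (xy⁸)¹ = xy⁸, (xy⁸)² = y, (xy⁸)³ = xy⁹, (xy⁸)⁴ = y², (xy⁸)⁵ = xy¹⁰, (xy⁸)⁶ = y³, (xy⁸)⁷ = xy¹¹, (xy⁸)⁸ = y⁴, (xy⁸)⁹ = xy¹², (xy⁸)¹⁰ = y⁵, (xy⁸)¹¹ = xy¹³, (xy⁸)¹² = y⁶, (xy⁸)¹³ = xy¹⁴, (xy⁸)¹⁴ = y⁷, (xy⁸)¹⁵ = x, (xy⁸)¹⁶ = y⁸, (xy⁸)¹⁷ = xy, (xy⁸)¹⁸ = y⁹, (xy⁸)¹⁹ = xy², (xy⁸)²⁰ = y¹⁰, (xy⁸)²¹ = xy³, (xy⁸)²² = y¹¹, (xy⁸)²³ = xy⁴, (xy⁸)²⁴ = y¹², (xy⁸)²⁵ = xy⁵, (xy⁸)²⁶ = y¹³, (xy⁸)²⁷ = xy⁶, (xy⁸)²⁸ = y¹⁴, (xy⁸)²⁹ = xy⁷, (xy⁸)³⁰ = e.
So |⟨xy⁸⟩| = ord(xy⁸) = 30. With |G| = 30, by Lagrange [G : ⟨xy⁸⟩] = 30/30 = 1.

Answer: 1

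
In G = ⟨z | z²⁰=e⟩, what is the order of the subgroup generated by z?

|⟨z⟩| equals the order of z. Compute successive powers until reaching e:
  z¹ = z, z² = z², z³ = z³, z⁴ = z⁴, z⁵ = z⁵, z⁶ = z⁶, z⁷ = z⁷, z⁸ = z⁸, z⁹ = z⁹, z¹⁰ = z¹⁰, z¹¹ = z¹¹, z¹² = z¹², z¹³ = z¹³, z¹⁴ = z¹⁴, z¹⁵ = z¹⁵, z¹⁶ = z¹⁶, z¹⁷ = z¹⁷, z¹⁸ = z¹⁸, z¹⁹ = z¹⁹, z²⁰ = e.
The smallest positive k with zᵏ = e is 20, so |⟨z⟩| = 20.

Answer: 20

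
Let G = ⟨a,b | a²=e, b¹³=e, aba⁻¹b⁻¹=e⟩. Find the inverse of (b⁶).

The order of (b⁶) is 13 (smallest k with (b⁶)ᵏ = e), so (b⁶)⁻¹ = (b⁶)¹² = b⁷.
Check: (b⁶) · (b⁷) → (b⁶) · b⁷ = e, giving e as required.

Answer: b⁷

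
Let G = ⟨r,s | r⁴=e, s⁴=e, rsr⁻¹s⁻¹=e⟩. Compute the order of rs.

Compute successive powers until reaching e:
  (rs)¹ = rs, (rs)² = r²s², (rs)³ = r³s³, (rs)⁴ = e.
The smallest positive k with (rs)ᵏ = e is 4.

Answer: 4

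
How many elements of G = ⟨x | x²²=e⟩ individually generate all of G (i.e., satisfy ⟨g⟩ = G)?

G is cyclic of order 22. An element generates G iff its order is 22, and a cyclic group of order 22 has exactly φ(22) = 10 such elements.

Answer: 10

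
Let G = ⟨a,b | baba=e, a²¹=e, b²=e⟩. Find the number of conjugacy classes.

The conjugacy classes (representative and size) are:
  [e] (size 1), [a²⁰] (size 2), [a²] (size 2), [a³] (size 2), [a¹⁷] (size 2), [a⁵] (size 2), [a⁶] (size 2), [a⁷] (size 2), [a⁸] (size 2), [a⁹] (size 2), [a¹⁰] (size 2), [b] (size 21).
Class equation: 1 + 2 + 2 + 2 + 2 + 2 + 2 + 2 + 2 + 2 + 2 + 21 = 42 = |G|. So G has 12 conjugacy classes.

Answer: 12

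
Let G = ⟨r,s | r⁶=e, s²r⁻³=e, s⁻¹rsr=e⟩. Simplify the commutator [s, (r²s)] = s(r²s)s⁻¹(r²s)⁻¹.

[s, (r²s)] = s·(r²s)·s⁻¹·(r²s)⁻¹.
  s · (r²s) = r
  r · (s⁻¹) = rs⁻¹
  (rs⁻¹) · (r²s⁻¹) = r²

Answer: r²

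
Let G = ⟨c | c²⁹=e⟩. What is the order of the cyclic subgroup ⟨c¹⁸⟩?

|⟨c¹⁸⟩| equals the order of c¹⁸. Compute successive powers until reaching e:
  (c¹⁸)¹ = c¹⁸, (c¹⁸)² = c⁷, (c¹⁸)³ = c²⁵, (c¹⁸)⁴ = c¹⁴, (c¹⁸)⁵ = c³, (c¹⁸)⁶ = c²¹, (c¹⁸)⁷ = c¹⁰, (c¹⁸)⁸ = c²⁸, (c¹⁸)⁹ = c¹⁷, (c¹⁸)¹⁰ = c⁶, (c¹⁸)¹¹ = c²⁴, (c¹⁸)¹² = c¹³, (c¹⁸)¹³ = c², (c¹⁸)¹⁴ = c²⁰, (c¹⁸)¹⁵ = c⁹, (c¹⁸)¹⁶ = c²⁷, (c¹⁸)¹⁷ = c¹⁶, (c¹⁸)¹⁸ = c⁵, (c¹⁸)¹⁹ = c²³, (c¹⁸)²⁰ = c¹², (c¹⁸)²¹ = c, (c¹⁸)²² = c¹⁹, (c¹⁸)²³ = c⁸, (c¹⁸)²⁴ = c²⁶, (c¹⁸)²⁵ = c¹⁵, (c¹⁸)²⁶ = c⁴, (c¹⁸)²⁷ = c²², (c¹⁸)²⁸ = c¹¹, (c¹⁸)²⁹ = e.
The smallest positive k with (c¹⁸)ᵏ = e is 29, so |⟨c¹⁸⟩| = 29.

Answer: 29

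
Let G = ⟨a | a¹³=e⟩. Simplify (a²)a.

Compute (a²) · a by multiplying left to right and reducing via the relations at each step:
  (a²) · a = a³

Answer: a³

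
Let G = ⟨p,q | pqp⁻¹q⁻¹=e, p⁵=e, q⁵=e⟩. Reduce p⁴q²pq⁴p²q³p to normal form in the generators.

Multiply left to right, reducing at each step:
  (p⁴) · q² = p⁴q²
  (p⁴q²) · p = q²
  (q²) · q⁴ = q
  q · p² = p²q
  (p²q) · q³ = p²q⁴
  (p²q⁴) · p = p³q⁴

Answer: p³q⁴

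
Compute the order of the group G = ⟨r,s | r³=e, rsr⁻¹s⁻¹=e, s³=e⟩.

Enumerate words in the generators, reducing via the relations: the distinct elements are
  {e, r, s, rs, r², s², rs², r²s, r²s²}.
No further products give new elements, so |G| = 9.

Answer: 9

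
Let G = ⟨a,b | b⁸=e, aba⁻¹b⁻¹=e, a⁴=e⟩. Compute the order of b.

Compute successive powers until reaching e:
  b¹ = b, b² = b², b³ = b³, b⁴ = b⁴, b⁵ = b⁵, b⁶ = b⁶, b⁷ = b⁷, b⁸ = e.
The smallest positive k with bᵏ = e is 8.

Answer: 8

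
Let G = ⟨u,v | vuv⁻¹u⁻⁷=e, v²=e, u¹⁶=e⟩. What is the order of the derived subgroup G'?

G' = [G, G] is generated by all commutators. The generator-pair commutators are: [u, v] = u¹⁰.
The subgroup they normally generate is {e, u², u⁴, u⁶, u⁸, u¹⁰, u¹², u¹⁴}, of order 8.
Check: |G/G'| = 32/8 = 4 is the order of the abelianisation.

Answer: 8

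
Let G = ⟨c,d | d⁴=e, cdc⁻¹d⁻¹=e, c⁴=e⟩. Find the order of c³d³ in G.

Compute successive powers until reaching e:
  (c³d³)¹ = c³d³, (c³d³)² = c²d², (c³d³)³ = cd, (c³d³)⁴ = e.
The smallest positive k with (c³d³)ᵏ = e is 4.

Answer: 4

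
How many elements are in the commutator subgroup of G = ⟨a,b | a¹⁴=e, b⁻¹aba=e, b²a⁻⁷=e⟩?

G' = [G, G] is generated by all commutators. The generator-pair commutators are: [a, b] = a².
The subgroup they normally generate is {e, a², a⁴, a⁶, a⁸, a¹⁰, a¹²}, of order 7.
Check: |G/G'| = 28/7 = 4 is the order of the abelianisation.

Answer: 7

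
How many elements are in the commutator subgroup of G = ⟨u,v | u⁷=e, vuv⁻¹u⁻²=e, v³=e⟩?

G' = [G, G] is generated by all commutators. The generator-pair commutators are: [u, v] = u⁶.
The subgroup they normally generate is {e, u, u², u³, u⁴, u⁵, u⁶}, of order 7.
Check: |G/G'| = 21/7 = 3 is the order of the abelianisation.

Answer: 7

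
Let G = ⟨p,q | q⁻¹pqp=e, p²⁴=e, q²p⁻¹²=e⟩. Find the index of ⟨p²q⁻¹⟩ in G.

First find ord(p²q⁻¹) by computing successive powers:
  (p²q⁻¹)¹ = p²q⁻¹, (p²q⁻¹)² = p¹², (p²q⁻¹)³ = p²q, (p²q⁻¹)⁴ = e.
So |⟨p²q⁻¹⟩| = ord(p²q⁻¹) = 4. With |G| = 48, by Lagrange [G : ⟨p²q⁻¹⟩] = 48/4 = 12.

Answer: 12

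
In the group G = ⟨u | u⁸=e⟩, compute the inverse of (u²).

The order of (u²) is 4 (smallest k with (u²)ᵏ = e), so (u²)⁻¹ = (u²)³ = u⁶.
Check: (u²) · (u⁶) → (u²) · u⁶ = e, giving e as required.

Answer: u⁶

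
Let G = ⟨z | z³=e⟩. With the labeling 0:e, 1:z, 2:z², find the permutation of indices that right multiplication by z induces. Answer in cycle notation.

(0 1 2)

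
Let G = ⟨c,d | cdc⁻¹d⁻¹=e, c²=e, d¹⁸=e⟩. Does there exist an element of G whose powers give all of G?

|G| = 36, but the maximum element order in G is 18 < 36. No single element generates all of G, so G is not cyclic.

Answer: No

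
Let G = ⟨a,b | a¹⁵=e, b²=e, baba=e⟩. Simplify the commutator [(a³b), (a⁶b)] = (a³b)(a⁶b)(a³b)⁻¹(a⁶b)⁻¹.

[(a³b), (a⁶b)] = (a³b)·(a⁶b)·(a³b)⁻¹·(a⁶b)⁻¹.
  (a³b) · (a⁶b) = a¹²
  (a¹²) · (a³b) = b
  b · (a⁶b) = a⁹

Answer: a⁹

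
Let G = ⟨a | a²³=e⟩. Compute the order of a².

Compute successive powers until reaching e:
  (a²)¹ = a², (a²)² = a⁴, (a²)³ = a⁶, (a²)⁴ = a⁸, (a²)⁵ = a¹⁰, (a²)⁶ = a¹², (a²)⁷ = a¹⁴, (a²)⁸ = a¹⁶, (a²)⁹ = a¹⁸, (a²)¹⁰ = a²⁰, (a²)¹¹ = a²², (a²)¹² = a, (a²)¹³ = a³, (a²)¹⁴ = a⁵, (a²)¹⁵ = a⁷, (a²)¹⁶ = a⁹, (a²)¹⁷ = a¹¹, (a²)¹⁸ = a¹³, (a²)¹⁹ = a¹⁵, (a²)²⁰ = a¹⁷, (a²)²¹ = a¹⁹, (a²)²² = a²¹, (a²)²³ = e.
The smallest positive k with (a²)ᵏ = e is 23.

Answer: 23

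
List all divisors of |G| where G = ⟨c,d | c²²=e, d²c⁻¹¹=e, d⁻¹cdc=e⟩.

|G| = 44 = 2² · 11. By Lagrange's theorem the order of any subgroup divides 44; the divisors of 44 are 1, 2, 4, 11, 22, 44.

Answer: 1, 2, 4, 11, 22, 44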